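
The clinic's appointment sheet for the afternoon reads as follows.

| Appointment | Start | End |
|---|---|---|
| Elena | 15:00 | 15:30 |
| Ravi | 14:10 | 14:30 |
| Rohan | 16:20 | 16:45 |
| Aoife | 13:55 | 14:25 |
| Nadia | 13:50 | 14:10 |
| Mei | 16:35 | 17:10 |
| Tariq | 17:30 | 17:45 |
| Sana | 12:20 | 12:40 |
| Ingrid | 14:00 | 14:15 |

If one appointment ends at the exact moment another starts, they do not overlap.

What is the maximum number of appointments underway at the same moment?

3

Sweep the timeline, counting +1 at each start and −1 at each end (ends before starts at a tie):
12:20 start Sana → 1
12:40 end Sana → 0
13:50 start Nadia → 1
13:55 start Aoife → 2
14:00 start Ingrid → 3
14:10 end Nadia → 2
14:10 start Ravi → 3
14:15 end Ingrid → 2
14:25 end Aoife → 1
14:30 end Ravi → 0
15:00 start Elena → 1
15:30 end Elena → 0
16:20 start Rohan → 1
16:35 start Mei → 2
16:45 end Rohan → 1
17:10 end Mei → 0
17:30 start Tariq → 1
17:45 end Tariq → 0
Peak is 3, at 14:00 (Aoife, Ingrid, Nadia).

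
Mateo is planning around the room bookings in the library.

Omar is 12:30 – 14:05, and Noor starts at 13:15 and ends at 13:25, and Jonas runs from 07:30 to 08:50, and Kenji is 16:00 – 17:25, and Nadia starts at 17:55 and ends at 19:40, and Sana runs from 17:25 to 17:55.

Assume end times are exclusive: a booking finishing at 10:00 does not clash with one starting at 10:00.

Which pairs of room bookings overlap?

Sorted by start: Jonas, Omar, Noor, Kenji, Sana, Nadia.
Omar starts after Jonas ends, so nothing later overlaps Jonas either.
Noor starts before Omar ends → Omar and Noor overlap.
Kenji starts after Omar ends, so nothing later overlaps Omar either.
Kenji starts after Noor ends, so nothing later overlaps Noor either.
Sana starts exactly when Kenji ends (back-to-back, no overlap), so nothing later overlaps Kenji either.
Nadia starts exactly when Sana ends (back-to-back, no overlap).

Noor & Omar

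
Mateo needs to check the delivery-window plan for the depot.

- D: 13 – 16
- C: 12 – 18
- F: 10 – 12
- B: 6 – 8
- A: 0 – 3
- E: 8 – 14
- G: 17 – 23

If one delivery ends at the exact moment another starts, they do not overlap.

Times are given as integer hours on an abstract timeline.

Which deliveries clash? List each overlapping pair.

Sorted by start: A, B, E, F, C, D, G.
B starts after A ends, so A has no further overlaps.
E starts exactly when B ends (back-to-back, no overlap), so B has no further overlaps.
F starts before E ends → E and F overlap.
C starts before E ends → E and C overlap.
D starts before E ends → E and D overlap.
G starts after E ends.
C starts exactly when F ends (back-to-back, no overlap), so F has no further overlaps.
D starts before C ends → C and D overlap.
G starts before C ends → C and G overlap.
G starts after D ends.

C & D, C & E, C & G, D & E, E & F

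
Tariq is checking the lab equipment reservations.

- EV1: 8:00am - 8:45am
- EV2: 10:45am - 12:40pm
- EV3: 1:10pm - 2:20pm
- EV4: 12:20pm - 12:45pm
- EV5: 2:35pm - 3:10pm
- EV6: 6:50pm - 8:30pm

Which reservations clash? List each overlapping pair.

Sorted by start: EV1, EV2, EV4, EV3, EV5, EV6.
EV2 starts after EV1 ends — done with EV1.
EV4 starts before EV2 ends → EV2 and EV4 overlap.
EV3 starts after EV2 ends — done with EV2.
EV3 starts after EV4 ends — done with EV4.
EV5 starts after EV3 ends — done with EV3.
EV6 starts after EV5 ends.

EV2 & EV4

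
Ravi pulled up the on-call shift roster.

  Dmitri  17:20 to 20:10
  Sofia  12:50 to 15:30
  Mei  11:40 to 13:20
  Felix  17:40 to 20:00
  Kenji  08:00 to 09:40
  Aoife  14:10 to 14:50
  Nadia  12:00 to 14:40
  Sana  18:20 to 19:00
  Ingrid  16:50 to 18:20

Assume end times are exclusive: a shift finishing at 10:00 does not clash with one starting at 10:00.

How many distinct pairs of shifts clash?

Sorted by start: Kenji, Mei, Nadia, Sofia, Aoife, Ingrid, Dmitri, Felix, Sana.
Mei starts after Kenji ends; Kenji is clear from here.
Nadia starts before Mei ends → Mei and Nadia overlap.
Sofia starts before Mei ends → Mei and Sofia overlap.
Aoife starts after Mei ends; Mei is clear from here.
Sofia starts before Nadia ends → Nadia and Sofia overlap.
Aoife starts before Nadia ends → Nadia and Aoife overlap.
Ingrid starts after Nadia ends; Nadia is clear from here.
Aoife starts before Sofia ends → Sofia and Aoife overlap.
Ingrid starts after Sofia ends; Sofia is clear from here.
Ingrid starts after Aoife ends; Aoife is clear from here.
Dmitri starts before Ingrid ends → Ingrid and Dmitri overlap.
Felix starts before Ingrid ends → Ingrid and Felix overlap.
Sana starts exactly when Ingrid ends (back-to-back, no overlap).
Felix starts before Dmitri ends → Dmitri and Felix overlap.
Sana starts before Dmitri ends → Dmitri and Sana overlap.
Sana starts before Felix ends → Felix and Sana overlap.
Overlapping pairs: Aoife & Nadia, Aoife & Sofia, Dmitri & Felix, Dmitri & Ingrid, Dmitri & Sana, Felix & Ingrid, Felix & Sana, Mei & Nadia, Mei & Sofia, Nadia & Sofia — 10 in total.

10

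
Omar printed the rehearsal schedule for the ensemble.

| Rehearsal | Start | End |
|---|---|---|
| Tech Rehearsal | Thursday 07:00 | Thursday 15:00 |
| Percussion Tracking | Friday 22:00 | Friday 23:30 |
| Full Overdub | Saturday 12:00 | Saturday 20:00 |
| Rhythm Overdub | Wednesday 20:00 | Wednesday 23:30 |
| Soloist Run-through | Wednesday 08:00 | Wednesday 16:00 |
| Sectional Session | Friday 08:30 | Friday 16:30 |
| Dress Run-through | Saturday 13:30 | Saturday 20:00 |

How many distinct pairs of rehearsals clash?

Sorted by start: Soloist Run-through, Rhythm Overdub, Tech Rehearsal, Sectional Session, Percussion Tracking, Full Overdub, Dress Run-through.
Rhythm Overdub starts after Soloist Run-through ends; Soloist Run-through is clear from here.
Tech Rehearsal starts after Rhythm Overdub ends; Rhythm Overdub is clear from here.
Sectional Session starts after Tech Rehearsal ends; Tech Rehearsal is clear from here.
Percussion Tracking starts after Sectional Session ends; Sectional Session is clear from here.
Full Overdub starts after Percussion Tracking ends; Percussion Tracking is clear from here.
Dress Run-through starts before Full Overdub ends → Full Overdub and Dress Run-through overlap.
Overlapping pairs: Dress Run-through & Full Overdub — 1 in total.

1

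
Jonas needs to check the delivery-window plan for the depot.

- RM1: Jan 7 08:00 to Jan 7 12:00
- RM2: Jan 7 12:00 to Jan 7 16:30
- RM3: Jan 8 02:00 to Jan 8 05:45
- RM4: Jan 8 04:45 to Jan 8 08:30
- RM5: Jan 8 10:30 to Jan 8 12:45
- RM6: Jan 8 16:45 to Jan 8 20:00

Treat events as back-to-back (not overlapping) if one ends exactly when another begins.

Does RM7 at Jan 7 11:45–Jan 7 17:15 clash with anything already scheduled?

Yes — it overlaps RM1, RM2

RM1: starts Jan 7 08:00 before RM7 ends Jan 7 17:15, and ends Jan 7 12:00 after RM7 starts Jan 7 11:45 → overlap.
RM2: starts Jan 7 12:00 before RM7 ends Jan 7 17:15, and ends Jan 7 16:30 after RM7 starts Jan 7 11:45 → overlap.
RM3: starts Jan 8 02:00 at or after RM7 ends Jan 7 17:15 → clear.
RM4: starts Jan 8 04:45 at or after RM7 ends Jan 7 17:15 → clear.
RM5: starts Jan 8 10:30 at or after RM7 ends Jan 7 17:15 → clear.
RM6: starts Jan 8 16:45 at or after RM7 ends Jan 7 17:15 → clear.
RM7 overlaps RM1, RM2.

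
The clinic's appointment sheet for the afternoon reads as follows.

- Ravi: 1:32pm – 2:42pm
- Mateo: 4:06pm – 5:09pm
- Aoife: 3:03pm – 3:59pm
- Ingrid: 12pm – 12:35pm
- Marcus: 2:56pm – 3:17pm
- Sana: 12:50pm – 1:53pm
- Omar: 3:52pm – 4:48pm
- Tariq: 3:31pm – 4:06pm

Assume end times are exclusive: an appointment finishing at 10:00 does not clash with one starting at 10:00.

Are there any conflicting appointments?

Two intervals overlap when each starts before the other ends.
Sorted by start: Ingrid, Sana, Ravi, Marcus, Aoife, Tariq, Omar, Mateo.
Sana starts after Ingrid ends, so nothing later overlaps Ingrid either.
Ravi starts before Sana ends → Sana and Ravi overlap.
That's a conflict, so the schedule is not conflict-free.

Yes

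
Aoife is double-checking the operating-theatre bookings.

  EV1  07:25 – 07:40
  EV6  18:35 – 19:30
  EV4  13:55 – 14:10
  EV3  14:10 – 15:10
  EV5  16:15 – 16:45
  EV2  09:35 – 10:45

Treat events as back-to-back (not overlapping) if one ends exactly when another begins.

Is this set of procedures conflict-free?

Yes

Sorted by start: EV1, EV2, EV4, EV3, EV5, EV6.
EV2 starts after EV1 ends; EV1 is clear from here.
EV4 starts after EV2 ends; EV2 is clear from here.
EV3 starts exactly when EV4 ends (back-to-back, no overlap); EV4 is clear from here.
EV5 starts after EV3 ends; EV3 is clear from here.
EV6 starts after EV5 ends.
Every pair is clear; the schedule has no overlaps.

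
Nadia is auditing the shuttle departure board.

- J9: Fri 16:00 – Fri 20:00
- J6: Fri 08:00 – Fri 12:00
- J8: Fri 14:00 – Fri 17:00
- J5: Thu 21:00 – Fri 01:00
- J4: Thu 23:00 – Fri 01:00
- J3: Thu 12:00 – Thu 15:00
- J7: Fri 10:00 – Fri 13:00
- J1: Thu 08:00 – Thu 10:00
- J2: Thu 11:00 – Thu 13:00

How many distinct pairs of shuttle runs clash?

4

Sorted by start: J1, J2, J3, J5, J4, J6, J7, J8, J9.
J2 starts after J1 ends; J1 is clear from here.
J3 starts before J2 ends → J2 and J3 overlap.
J5 starts after J2 ends; J2 is clear from here.
J5 starts after J3 ends; J3 is clear from here.
J4 starts before J5 ends → J5 and J4 overlap.
J6 starts after J5 ends; J5 is clear from here.
J6 starts after J4 ends; J4 is clear from here.
J7 starts before J6 ends → J6 and J7 overlap.
J8 starts after J6 ends; J6 is clear from here.
J8 starts after J7 ends; J7 is clear from here.
J9 starts before J8 ends → J8 and J9 overlap.
Overlapping pairs: J2 & J3, J4 & J5, J6 & J7, J8 & J9 — 4 in total.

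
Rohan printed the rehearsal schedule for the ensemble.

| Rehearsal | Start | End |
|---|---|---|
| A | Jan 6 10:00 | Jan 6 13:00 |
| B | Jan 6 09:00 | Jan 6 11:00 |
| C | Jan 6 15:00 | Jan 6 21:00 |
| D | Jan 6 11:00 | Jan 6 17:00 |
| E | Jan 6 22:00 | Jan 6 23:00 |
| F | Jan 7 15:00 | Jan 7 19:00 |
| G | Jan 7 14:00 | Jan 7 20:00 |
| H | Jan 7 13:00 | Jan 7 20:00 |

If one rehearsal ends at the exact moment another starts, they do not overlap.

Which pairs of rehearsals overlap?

Sorted by start: B, A, D, C, E, H, G, F.
A starts before B ends → B and A overlap.
D starts exactly when B ends (back-to-back, no overlap) — done with B.
D starts before A ends → A and D overlap.
C starts after A ends — done with A.
C starts before D ends → D and C overlap.
E starts after D ends — done with D.
E starts after C ends — done with C.
H starts after E ends — done with E.
G starts before H ends → H and G overlap.
F starts before H ends → H and F overlap.
F starts before G ends → G and F overlap.

A & B, A & D, C & D, F & G, F & H, G & H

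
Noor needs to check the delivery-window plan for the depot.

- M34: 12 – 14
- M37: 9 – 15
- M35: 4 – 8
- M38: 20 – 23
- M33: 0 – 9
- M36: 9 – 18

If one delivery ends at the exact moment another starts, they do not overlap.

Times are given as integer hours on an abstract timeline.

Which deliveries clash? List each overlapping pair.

M33 & M35, M34 & M36, M34 & M37, M36 & M37

Two intervals overlap when each starts before the other ends.
Sorted by start: M33, M35, M36, M37, M34, M38.
M35 starts before M33 ends → M33 and M35 overlap.
M36 starts exactly when M33 ends (back-to-back, no overlap) — done with M33.
M36 starts after M35 ends — done with M35.
M37 starts before M36 ends → M36 and M37 overlap.
M34 starts before M36 ends → M36 and M34 overlap.
M38 starts after M36 ends.
M34 starts before M37 ends → M37 and M34 overlap.
M38 starts after M37 ends.
M38 starts after M34 ends.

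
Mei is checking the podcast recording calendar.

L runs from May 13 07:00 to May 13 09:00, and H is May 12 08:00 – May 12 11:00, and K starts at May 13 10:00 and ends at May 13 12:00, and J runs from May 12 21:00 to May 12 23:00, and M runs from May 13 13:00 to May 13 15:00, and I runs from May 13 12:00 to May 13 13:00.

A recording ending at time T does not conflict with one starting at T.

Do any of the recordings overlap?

Sorted by start: H, J, L, K, I, M.
J starts after H ends — done with H.
L starts after J ends — done with J.
K starts after L ends — done with L.
I starts exactly when K ends (back-to-back, no overlap) — done with K.
M starts exactly when I ends (back-to-back, no overlap).
Every pair is clear; the schedule has no overlaps.

No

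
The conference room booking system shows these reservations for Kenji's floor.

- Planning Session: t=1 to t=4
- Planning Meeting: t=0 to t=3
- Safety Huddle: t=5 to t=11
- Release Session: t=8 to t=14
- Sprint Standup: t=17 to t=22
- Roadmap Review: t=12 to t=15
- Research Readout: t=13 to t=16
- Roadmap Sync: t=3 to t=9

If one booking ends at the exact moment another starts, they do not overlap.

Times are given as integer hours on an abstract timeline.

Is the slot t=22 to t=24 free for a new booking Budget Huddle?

Yes — the slot is free

Planning Meeting: ends t=3 at or before Budget Huddle starts t=22 → clear.
Planning Session: ends t=4 at or before Budget Huddle starts t=22 → clear.
Roadmap Sync: ends t=9 at or before Budget Huddle starts t=22 → clear.
Safety Huddle: ends t=11 at or before Budget Huddle starts t=22 → clear.
Release Session: ends t=14 at or before Budget Huddle starts t=22 → clear.
Roadmap Review: ends t=15 at or before Budget Huddle starts t=22 → clear.
Research Readout: ends t=16 at or before Budget Huddle starts t=22 → clear.
Sprint Standup: ends t=22 at or before Budget Huddle starts t=22 → clear.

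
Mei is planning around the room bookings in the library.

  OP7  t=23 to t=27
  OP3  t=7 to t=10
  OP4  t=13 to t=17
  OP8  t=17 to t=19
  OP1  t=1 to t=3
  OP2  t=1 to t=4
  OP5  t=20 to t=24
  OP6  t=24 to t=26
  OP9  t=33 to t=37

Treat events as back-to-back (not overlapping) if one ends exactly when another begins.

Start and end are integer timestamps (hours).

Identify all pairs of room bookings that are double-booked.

OP1 & OP2, OP5 & OP7, OP6 & OP7

Check each pair: they overlap iff neither finishes before the other starts.
Sorted by start: OP1, OP2, OP3, OP4, OP8, OP5, OP7, OP6, OP9.
OP2 starts before OP1 ends → OP1 and OP2 overlap.
OP3 starts after OP1 ends, so nothing later overlaps OP1 either.
OP3 starts after OP2 ends, so nothing later overlaps OP2 either.
OP4 starts after OP3 ends, so nothing later overlaps OP3 either.
OP8 starts exactly when OP4 ends (back-to-back, no overlap), so nothing later overlaps OP4 either.
OP5 starts after OP8 ends, so nothing later overlaps OP8 either.
OP7 starts before OP5 ends → OP5 and OP7 overlap.
OP6 starts exactly when OP5 ends (back-to-back, no overlap), so nothing later overlaps OP5 either.
OP6 starts before OP7 ends → OP7 and OP6 overlap.
OP9 starts after OP7 ends.
OP9 starts after OP6 ends.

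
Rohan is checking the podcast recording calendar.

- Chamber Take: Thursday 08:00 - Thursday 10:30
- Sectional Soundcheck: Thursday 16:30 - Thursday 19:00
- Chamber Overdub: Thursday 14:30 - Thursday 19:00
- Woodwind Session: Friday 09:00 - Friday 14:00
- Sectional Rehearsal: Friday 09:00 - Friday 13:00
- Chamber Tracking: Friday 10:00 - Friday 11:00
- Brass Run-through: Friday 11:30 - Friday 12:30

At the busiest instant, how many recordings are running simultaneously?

3

Sort all start/end points and keep a running count:
Thursday 08:00 start Chamber Take → 1
Thursday 10:30 end Chamber Take → 0
Thursday 14:30 start Chamber Overdub → 1
Thursday 16:30 start Sectional Soundcheck → 2
Thursday 19:00 end Chamber Overdub → 1
Thursday 19:00 end Sectional Soundcheck → 0
Friday 09:00 start Sectional Rehearsal → 1
Friday 09:00 start Woodwind Session → 2
Friday 10:00 start Chamber Tracking → 3
Friday 11:00 end Chamber Tracking → 2
Friday 11:30 start Brass Run-through → 3
Friday 12:30 end Brass Run-through → 2
Friday 13:00 end Sectional Rehearsal → 1
Friday 14:00 end Woodwind Session → 0
Peak is 3, at Friday 10:00 (Chamber Tracking, Sectional Rehearsal, Woodwind Session).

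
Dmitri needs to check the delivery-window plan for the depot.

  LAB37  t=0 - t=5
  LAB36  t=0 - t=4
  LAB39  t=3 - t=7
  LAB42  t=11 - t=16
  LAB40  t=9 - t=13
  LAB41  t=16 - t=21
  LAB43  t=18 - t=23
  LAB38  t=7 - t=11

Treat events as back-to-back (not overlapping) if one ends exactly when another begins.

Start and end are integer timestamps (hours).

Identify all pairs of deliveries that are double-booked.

Check each pair: they overlap iff neither finishes before the other starts.
Sorted by start: LAB36, LAB37, LAB39, LAB38, LAB40, LAB42, LAB41, LAB43.
LAB37 starts before LAB36 ends → LAB36 and LAB37 overlap.
LAB39 starts before LAB36 ends → LAB36 and LAB39 overlap.
LAB38 starts after LAB36 ends, so LAB36 has no further overlaps.
LAB39 starts before LAB37 ends → LAB37 and LAB39 overlap.
LAB38 starts after LAB37 ends, so LAB37 has no further overlaps.
LAB38 starts exactly when LAB39 ends (back-to-back, no overlap), so LAB39 has no further overlaps.
LAB40 starts before LAB38 ends → LAB38 and LAB40 overlap.
LAB42 starts exactly when LAB38 ends (back-to-back, no overlap), so LAB38 has no further overlaps.
LAB42 starts before LAB40 ends → LAB40 and LAB42 overlap.
LAB41 starts after LAB40 ends, so LAB40 has no further overlaps.
LAB41 starts exactly when LAB42 ends (back-to-back, no overlap), so LAB42 has no further overlaps.
LAB43 starts before LAB41 ends → LAB41 and LAB43 overlap.

LAB36 & LAB37, LAB36 & LAB39, LAB37 & LAB39, LAB38 & LAB40, LAB40 & LAB42, LAB41 & LAB43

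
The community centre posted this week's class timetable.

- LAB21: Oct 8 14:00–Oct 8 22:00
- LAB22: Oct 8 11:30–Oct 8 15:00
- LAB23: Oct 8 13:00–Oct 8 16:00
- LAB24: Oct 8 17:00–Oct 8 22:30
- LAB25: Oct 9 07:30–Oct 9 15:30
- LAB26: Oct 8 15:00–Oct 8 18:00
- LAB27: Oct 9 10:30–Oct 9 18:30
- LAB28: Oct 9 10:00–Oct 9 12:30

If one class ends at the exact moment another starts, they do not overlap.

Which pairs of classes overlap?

LAB21 & LAB22, LAB21 & LAB23, LAB21 & LAB24, LAB21 & LAB26, LAB22 & LAB23, LAB23 & LAB26, LAB24 & LAB26, LAB25 & LAB27, LAB25 & LAB28, LAB27 & LAB28

Sorted by start: LAB22, LAB23, LAB21, LAB26, LAB24, LAB25, LAB28, LAB27.
LAB23 starts before LAB22 ends → LAB22 and LAB23 overlap.
LAB21 starts before LAB22 ends → LAB22 and LAB21 overlap.
LAB26 starts exactly when LAB22 ends (back-to-back, no overlap), so LAB22 has no further overlaps.
LAB21 starts before LAB23 ends → LAB23 and LAB21 overlap.
LAB26 starts before LAB23 ends → LAB23 and LAB26 overlap.
LAB24 starts after LAB23 ends, so LAB23 has no further overlaps.
LAB26 starts before LAB21 ends → LAB21 and LAB26 overlap.
LAB24 starts before LAB21 ends → LAB21 and LAB24 overlap.
LAB25 starts after LAB21 ends, so LAB21 has no further overlaps.
LAB24 starts before LAB26 ends → LAB26 and LAB24 overlap.
LAB25 starts after LAB26 ends, so LAB26 has no further overlaps.
LAB25 starts after LAB24 ends, so LAB24 has no further overlaps.
LAB28 starts before LAB25 ends → LAB25 and LAB28 overlap.
LAB27 starts before LAB25 ends → LAB25 and LAB27 overlap.
LAB27 starts before LAB28 ends → LAB28 and LAB27 overlap.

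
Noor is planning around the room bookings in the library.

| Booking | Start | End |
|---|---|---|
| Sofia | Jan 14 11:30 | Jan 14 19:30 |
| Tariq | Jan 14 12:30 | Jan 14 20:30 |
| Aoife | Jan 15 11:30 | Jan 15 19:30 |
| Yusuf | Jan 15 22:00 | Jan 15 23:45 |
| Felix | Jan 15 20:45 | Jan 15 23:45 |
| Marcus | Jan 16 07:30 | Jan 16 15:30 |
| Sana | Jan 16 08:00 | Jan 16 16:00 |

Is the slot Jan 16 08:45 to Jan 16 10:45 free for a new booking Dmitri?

Sofia: ends Jan 14 19:30 at or before Dmitri starts Jan 16 08:45 → clear.
Tariq: ends Jan 14 20:30 at or before Dmitri starts Jan 16 08:45 → clear.
Aoife: ends Jan 15 19:30 at or before Dmitri starts Jan 16 08:45 → clear.
Felix: ends Jan 15 23:45 at or before Dmitri starts Jan 16 08:45 → clear.
Yusuf: ends Jan 15 23:45 at or before Dmitri starts Jan 16 08:45 → clear.
Marcus: starts Jan 16 07:30 before Dmitri ends Jan 16 10:45, and ends Jan 16 15:30 after Dmitri starts Jan 16 08:45 → overlap.
Sana: starts Jan 16 08:00 before Dmitri ends Jan 16 10:45, and ends Jan 16 16:00 after Dmitri starts Jan 16 08:45 → overlap.
Dmitri overlaps Marcus, Sana.

No — it overlaps Marcus, Sana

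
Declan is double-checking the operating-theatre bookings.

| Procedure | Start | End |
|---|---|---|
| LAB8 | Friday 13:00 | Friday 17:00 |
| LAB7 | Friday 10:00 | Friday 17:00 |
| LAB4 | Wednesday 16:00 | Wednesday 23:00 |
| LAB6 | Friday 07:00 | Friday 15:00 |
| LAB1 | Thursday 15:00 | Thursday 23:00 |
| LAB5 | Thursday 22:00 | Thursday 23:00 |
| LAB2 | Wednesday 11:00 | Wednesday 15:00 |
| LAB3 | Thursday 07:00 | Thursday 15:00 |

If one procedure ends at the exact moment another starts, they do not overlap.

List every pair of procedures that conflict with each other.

LAB1 & LAB5, LAB6 & LAB7, LAB6 & LAB8, LAB7 & LAB8

Sorted by start: LAB2, LAB4, LAB3, LAB1, LAB5, LAB6, LAB7, LAB8.
LAB4 starts after LAB2 ends — done with LAB2.
LAB3 starts after LAB4 ends — done with LAB4.
LAB1 starts exactly when LAB3 ends (back-to-back, no overlap) — done with LAB3.
LAB5 starts before LAB1 ends → LAB1 and LAB5 overlap.
LAB6 starts after LAB1 ends — done with LAB1.
LAB6 starts after LAB5 ends — done with LAB5.
LAB7 starts before LAB6 ends → LAB6 and LAB7 overlap.
LAB8 starts before LAB6 ends → LAB6 and LAB8 overlap.
LAB8 starts before LAB7 ends → LAB7 and LAB8 overlap.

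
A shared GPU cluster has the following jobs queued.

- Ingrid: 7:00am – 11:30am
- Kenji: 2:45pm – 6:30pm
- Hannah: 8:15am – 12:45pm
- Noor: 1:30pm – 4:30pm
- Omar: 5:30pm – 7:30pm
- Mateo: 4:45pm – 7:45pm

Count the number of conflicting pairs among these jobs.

5

Sorted by start: Ingrid, Hannah, Noor, Kenji, Mateo, Omar.
Hannah starts before Ingrid ends → Ingrid and Hannah overlap.
Noor starts after Ingrid ends, so nothing later overlaps Ingrid either.
Noor starts after Hannah ends, so nothing later overlaps Hannah either.
Kenji starts before Noor ends → Noor and Kenji overlap.
Mateo starts after Noor ends, so nothing later overlaps Noor either.
Mateo starts before Kenji ends → Kenji and Mateo overlap.
Omar starts before Kenji ends → Kenji and Omar overlap.
Omar starts before Mateo ends → Mateo and Omar overlap.
Overlapping pairs: Hannah & Ingrid, Kenji & Mateo, Kenji & Noor, Kenji & Omar, Mateo & Omar — 5 in total.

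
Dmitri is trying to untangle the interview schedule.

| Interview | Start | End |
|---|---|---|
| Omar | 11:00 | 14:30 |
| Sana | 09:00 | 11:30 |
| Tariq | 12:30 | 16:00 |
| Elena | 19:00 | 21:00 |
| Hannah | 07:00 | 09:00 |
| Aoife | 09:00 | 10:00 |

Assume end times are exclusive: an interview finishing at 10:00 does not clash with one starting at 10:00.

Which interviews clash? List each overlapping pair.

Aoife & Sana, Omar & Sana, Omar & Tariq

Sorted by start: Hannah, Aoife, Sana, Omar, Tariq, Elena.
Aoife starts exactly when Hannah ends (back-to-back, no overlap); Hannah is clear from here.
Sana starts before Aoife ends → Aoife and Sana overlap.
Omar starts after Aoife ends; Aoife is clear from here.
Omar starts before Sana ends → Sana and Omar overlap.
Tariq starts after Sana ends; Sana is clear from here.
Tariq starts before Omar ends → Omar and Tariq overlap.
Elena starts after Omar ends.
Elena starts after Tariq ends.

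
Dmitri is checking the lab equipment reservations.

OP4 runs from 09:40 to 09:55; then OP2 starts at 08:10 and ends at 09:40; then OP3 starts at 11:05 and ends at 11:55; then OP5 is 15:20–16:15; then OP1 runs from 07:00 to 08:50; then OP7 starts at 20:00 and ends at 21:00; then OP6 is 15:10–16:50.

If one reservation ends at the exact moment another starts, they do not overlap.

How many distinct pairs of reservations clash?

2

Two intervals overlap when each starts before the other ends.
Sorted by start: OP1, OP2, OP4, OP3, OP6, OP5, OP7.
OP2 starts before OP1 ends → OP1 and OP2 overlap.
OP4 starts after OP1 ends, so nothing later overlaps OP1 either.
OP4 starts exactly when OP2 ends (back-to-back, no overlap), so nothing later overlaps OP2 either.
OP3 starts after OP4 ends, so nothing later overlaps OP4 either.
OP6 starts after OP3 ends, so nothing later overlaps OP3 either.
OP5 starts before OP6 ends → OP6 and OP5 overlap.
OP7 starts after OP6 ends.
OP7 starts after OP5 ends.
Overlapping pairs: OP1 & OP2, OP5 & OP6 — 2 in total.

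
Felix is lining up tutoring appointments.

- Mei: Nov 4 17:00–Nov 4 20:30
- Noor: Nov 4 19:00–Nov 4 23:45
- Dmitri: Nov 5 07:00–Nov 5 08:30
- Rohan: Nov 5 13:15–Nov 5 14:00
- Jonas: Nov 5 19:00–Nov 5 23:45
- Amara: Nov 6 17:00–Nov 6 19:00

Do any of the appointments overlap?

Yes

Two intervals overlap when each starts before the other ends.
Sorted by start: Mei, Noor, Dmitri, Rohan, Jonas, Amara.
Noor starts before Mei ends → Mei and Noor overlap.
That's a conflict, so the schedule is not conflict-free.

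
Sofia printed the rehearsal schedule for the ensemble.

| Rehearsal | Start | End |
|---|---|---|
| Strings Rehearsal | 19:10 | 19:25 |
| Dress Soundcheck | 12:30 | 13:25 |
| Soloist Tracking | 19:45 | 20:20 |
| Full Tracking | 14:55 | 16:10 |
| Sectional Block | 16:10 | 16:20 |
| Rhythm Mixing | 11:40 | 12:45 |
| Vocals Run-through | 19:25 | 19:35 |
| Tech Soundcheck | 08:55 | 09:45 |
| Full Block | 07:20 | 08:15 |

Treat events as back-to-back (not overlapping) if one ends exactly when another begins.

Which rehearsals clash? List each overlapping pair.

Sorted by start: Full Block, Tech Soundcheck, Rhythm Mixing, Dress Soundcheck, Full Tracking, Sectional Block, Strings Rehearsal, Vocals Run-through, Soloist Tracking.
Tech Soundcheck starts after Full Block ends, so nothing later overlaps Full Block either.
Rhythm Mixing starts after Tech Soundcheck ends, so nothing later overlaps Tech Soundcheck either.
Dress Soundcheck starts before Rhythm Mixing ends → Rhythm Mixing and Dress Soundcheck overlap.
Full Tracking starts after Rhythm Mixing ends, so nothing later overlaps Rhythm Mixing either.
Full Tracking starts after Dress Soundcheck ends, so nothing later overlaps Dress Soundcheck either.
Sectional Block starts exactly when Full Tracking ends (back-to-back, no overlap), so nothing later overlaps Full Tracking either.
Strings Rehearsal starts after Sectional Block ends, so nothing later overlaps Sectional Block either.
Vocals Run-through starts exactly when Strings Rehearsal ends (back-to-back, no overlap), so nothing later overlaps Strings Rehearsal either.
Soloist Tracking starts after Vocals Run-through ends.

Dress Soundcheck & Rhythm Mixing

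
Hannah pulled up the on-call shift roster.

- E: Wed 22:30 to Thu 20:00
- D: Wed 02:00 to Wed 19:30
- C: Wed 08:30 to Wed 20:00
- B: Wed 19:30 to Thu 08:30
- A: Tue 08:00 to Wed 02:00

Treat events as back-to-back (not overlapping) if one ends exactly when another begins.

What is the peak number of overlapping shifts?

2

Sort all start/end points and keep a running count:
Tue 08:00 start A → 1
Wed 02:00 end A → 0
Wed 02:00 start D → 1
Wed 08:30 start C → 2
Wed 19:30 end D → 1
Wed 19:30 start B → 2
Wed 20:00 end C → 1
Wed 22:30 start E → 2
Thu 08:30 end B → 1
Thu 20:00 end E → 0
Peak is 2, at Wed 08:30 (C, D).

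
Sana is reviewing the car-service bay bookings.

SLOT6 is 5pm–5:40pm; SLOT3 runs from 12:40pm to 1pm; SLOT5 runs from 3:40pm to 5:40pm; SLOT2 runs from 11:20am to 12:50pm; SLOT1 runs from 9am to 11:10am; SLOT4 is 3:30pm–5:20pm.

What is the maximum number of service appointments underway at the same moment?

Sweep the timeline, counting +1 at each start and −1 at each end (ends before starts at a tie):
9am start SLOT1 → 1
11:10am end SLOT1 → 0
11:20am start SLOT2 → 1
12:40pm start SLOT3 → 2
12:50pm end SLOT2 → 1
1pm end SLOT3 → 0
3:30pm start SLOT4 → 1
3:40pm start SLOT5 → 2
5pm start SLOT6 → 3
5:20pm end SLOT4 → 2
5:40pm end SLOT5 → 1
5:40pm end SLOT6 → 0
Peak is 3, at 5pm (SLOT4, SLOT5, SLOT6).

3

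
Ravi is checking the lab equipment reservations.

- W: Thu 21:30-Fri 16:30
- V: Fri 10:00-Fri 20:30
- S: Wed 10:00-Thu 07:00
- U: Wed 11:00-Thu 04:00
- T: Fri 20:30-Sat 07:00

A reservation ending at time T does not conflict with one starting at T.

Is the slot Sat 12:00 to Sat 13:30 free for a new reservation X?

Yes — the slot is free

S: ends Thu 07:00 at or before X starts Sat 12:00 → clear.
U: ends Thu 04:00 at or before X starts Sat 12:00 → clear.
W: ends Fri 16:30 at or before X starts Sat 12:00 → clear.
V: ends Fri 20:30 at or before X starts Sat 12:00 → clear.
T: ends Sat 07:00 at or before X starts Sat 12:00 → clear.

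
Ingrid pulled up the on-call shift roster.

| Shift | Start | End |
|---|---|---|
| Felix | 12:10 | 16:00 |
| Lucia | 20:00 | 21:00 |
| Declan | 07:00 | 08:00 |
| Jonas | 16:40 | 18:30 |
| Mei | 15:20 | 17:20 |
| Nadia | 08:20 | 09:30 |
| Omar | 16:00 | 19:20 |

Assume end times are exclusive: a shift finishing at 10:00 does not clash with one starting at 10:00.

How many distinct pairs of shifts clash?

Check each pair: they overlap iff neither finishes before the other starts.
Sorted by start: Declan, Nadia, Felix, Mei, Omar, Jonas, Lucia.
Nadia starts after Declan ends — done with Declan.
Felix starts after Nadia ends — done with Nadia.
Mei starts before Felix ends → Felix and Mei overlap.
Omar starts exactly when Felix ends (back-to-back, no overlap) — done with Felix.
Omar starts before Mei ends → Mei and Omar overlap.
Jonas starts before Mei ends → Mei and Jonas overlap.
Lucia starts after Mei ends.
Jonas starts before Omar ends → Omar and Jonas overlap.
Lucia starts after Omar ends.
Lucia starts after Jonas ends.
Overlapping pairs: Felix & Mei, Jonas & Mei, Jonas & Omar, Mei & Omar — 4 in total.

4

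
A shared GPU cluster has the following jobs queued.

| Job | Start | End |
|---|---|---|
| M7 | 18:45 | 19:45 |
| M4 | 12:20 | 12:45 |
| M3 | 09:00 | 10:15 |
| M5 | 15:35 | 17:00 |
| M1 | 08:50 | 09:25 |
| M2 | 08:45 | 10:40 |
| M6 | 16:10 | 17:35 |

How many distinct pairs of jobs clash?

4

Check each pair: they overlap iff neither finishes before the other starts.
Sorted by start: M2, M1, M3, M4, M5, M6, M7.
M1 starts before M2 ends → M2 and M1 overlap.
M3 starts before M2 ends → M2 and M3 overlap.
M4 starts after M2 ends, so nothing later overlaps M2 either.
M3 starts before M1 ends → M1 and M3 overlap.
M4 starts after M1 ends, so nothing later overlaps M1 either.
M4 starts after M3 ends, so nothing later overlaps M3 either.
M5 starts after M4 ends, so nothing later overlaps M4 either.
M6 starts before M5 ends → M5 and M6 overlap.
M7 starts after M5 ends.
M7 starts after M6 ends.
Overlapping pairs: M1 & M2, M1 & M3, M2 & M3, M5 & M6 — 4 in total.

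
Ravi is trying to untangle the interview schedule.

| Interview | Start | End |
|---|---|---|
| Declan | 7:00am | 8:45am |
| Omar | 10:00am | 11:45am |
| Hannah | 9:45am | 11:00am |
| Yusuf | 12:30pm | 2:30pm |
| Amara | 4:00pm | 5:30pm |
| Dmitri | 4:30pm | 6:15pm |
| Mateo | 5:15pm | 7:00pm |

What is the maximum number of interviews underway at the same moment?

3

Walk through starts and ends in time order (an end at T is processed before a start at T):
7:00am start Declan → 1
8:45am end Declan → 0
9:45am start Hannah → 1
10:00am start Omar → 2
11:00am end Hannah → 1
11:45am end Omar → 0
12:30pm start Yusuf → 1
2:30pm end Yusuf → 0
4:00pm start Amara → 1
4:30pm start Dmitri → 2
5:15pm start Mateo → 3
5:30pm end Amara → 2
6:15pm end Dmitri → 1
7:00pm end Mateo → 0
Peak is 3, at 5:15pm (Amara, Dmitri, Mateo).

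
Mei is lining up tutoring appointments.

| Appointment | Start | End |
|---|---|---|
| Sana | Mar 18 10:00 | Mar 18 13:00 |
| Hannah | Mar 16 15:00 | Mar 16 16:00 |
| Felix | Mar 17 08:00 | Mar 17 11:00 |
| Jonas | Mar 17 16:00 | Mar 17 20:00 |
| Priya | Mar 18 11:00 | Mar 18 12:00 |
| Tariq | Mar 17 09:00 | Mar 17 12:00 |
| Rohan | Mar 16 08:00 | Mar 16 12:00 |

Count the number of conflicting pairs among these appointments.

Two intervals overlap when each starts before the other ends.
Sorted by start: Rohan, Hannah, Felix, Tariq, Jonas, Sana, Priya.
Hannah starts after Rohan ends, so Rohan has no further overlaps.
Felix starts after Hannah ends, so Hannah has no further overlaps.
Tariq starts before Felix ends → Felix and Tariq overlap.
Jonas starts after Felix ends, so Felix has no further overlaps.
Jonas starts after Tariq ends, so Tariq has no further overlaps.
Sana starts after Jonas ends, so Jonas has no further overlaps.
Priya starts before Sana ends → Sana and Priya overlap.
Overlapping pairs: Felix & Tariq, Priya & Sana — 2 in total.

2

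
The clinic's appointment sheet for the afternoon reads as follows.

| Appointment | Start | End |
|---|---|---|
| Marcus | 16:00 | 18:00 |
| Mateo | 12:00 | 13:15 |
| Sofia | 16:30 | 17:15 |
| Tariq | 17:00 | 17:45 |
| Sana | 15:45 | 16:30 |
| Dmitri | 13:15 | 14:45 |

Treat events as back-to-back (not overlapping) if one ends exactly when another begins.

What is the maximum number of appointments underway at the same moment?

3

Walk through starts and ends in time order (an end at T is processed before a start at T):
12:00 start Mateo → 1
13:15 end Mateo → 0
13:15 start Dmitri → 1
14:45 end Dmitri → 0
15:45 start Sana → 1
16:00 start Marcus → 2
16:30 end Sana → 1
16:30 start Sofia → 2
17:00 start Tariq → 3
17:15 end Sofia → 2
17:45 end Tariq → 1
18:00 end Marcus → 0
Peak is 3, at 17:00 (Marcus, Sofia, Tariq).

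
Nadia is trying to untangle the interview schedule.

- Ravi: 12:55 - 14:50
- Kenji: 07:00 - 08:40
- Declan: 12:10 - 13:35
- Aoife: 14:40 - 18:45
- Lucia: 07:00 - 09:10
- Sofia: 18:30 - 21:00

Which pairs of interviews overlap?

Aoife & Ravi, Aoife & Sofia, Declan & Ravi, Kenji & Lucia

Sorted by start: Lucia, Kenji, Declan, Ravi, Aoife, Sofia.
Kenji starts before Lucia ends → Lucia and Kenji overlap.
Declan starts after Lucia ends, so nothing later overlaps Lucia either.
Declan starts after Kenji ends, so nothing later overlaps Kenji either.
Ravi starts before Declan ends → Declan and Ravi overlap.
Aoife starts after Declan ends, so nothing later overlaps Declan either.
Aoife starts before Ravi ends → Ravi and Aoife overlap.
Sofia starts after Ravi ends.
Sofia starts before Aoife ends → Aoife and Sofia overlap.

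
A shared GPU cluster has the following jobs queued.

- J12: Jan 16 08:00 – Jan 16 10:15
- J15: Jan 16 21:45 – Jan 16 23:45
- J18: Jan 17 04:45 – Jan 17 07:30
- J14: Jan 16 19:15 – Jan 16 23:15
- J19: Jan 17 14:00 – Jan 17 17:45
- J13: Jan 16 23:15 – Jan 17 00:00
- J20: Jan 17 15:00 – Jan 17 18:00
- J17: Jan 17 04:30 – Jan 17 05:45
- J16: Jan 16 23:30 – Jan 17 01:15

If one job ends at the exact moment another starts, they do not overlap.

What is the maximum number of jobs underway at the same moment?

3

Sweep the timeline, counting +1 at each start and −1 at each end (ends before starts at a tie):
Jan 16 08:00 start J12 → 1
Jan 16 10:15 end J12 → 0
Jan 16 19:15 start J14 → 1
Jan 16 21:45 start J15 → 2
Jan 16 23:15 end J14 → 1
Jan 16 23:15 start J13 → 2
Jan 16 23:30 start J16 → 3
Jan 16 23:45 end J15 → 2
Jan 17 00:00 end J13 → 1
Jan 17 01:15 end J16 → 0
Jan 17 04:30 start J17 → 1
Jan 17 04:45 start J18 → 2
Jan 17 05:45 end J17 → 1
Jan 17 07:30 end J18 → 0
Jan 17 14:00 start J19 → 1
Jan 17 15:00 start J20 → 2
Jan 17 17:45 end J19 → 1
Jan 17 18:00 end J20 → 0
Peak is 3, at Jan 16 23:30 (J13, J15, J16).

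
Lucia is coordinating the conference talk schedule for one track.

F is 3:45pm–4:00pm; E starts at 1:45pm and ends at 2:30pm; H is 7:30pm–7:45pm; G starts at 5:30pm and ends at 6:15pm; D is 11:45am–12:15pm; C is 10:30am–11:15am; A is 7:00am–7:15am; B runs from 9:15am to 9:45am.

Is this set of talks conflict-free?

Yes

Sorted by start: A, B, C, D, E, F, G, H.
B starts after A ends — done with A.
C starts after B ends — done with B.
D starts after C ends — done with C.
E starts after D ends — done with D.
F starts after E ends — done with E.
G starts after F ends — done with F.
H starts after G ends.
Every pair is clear; the schedule has no overlaps.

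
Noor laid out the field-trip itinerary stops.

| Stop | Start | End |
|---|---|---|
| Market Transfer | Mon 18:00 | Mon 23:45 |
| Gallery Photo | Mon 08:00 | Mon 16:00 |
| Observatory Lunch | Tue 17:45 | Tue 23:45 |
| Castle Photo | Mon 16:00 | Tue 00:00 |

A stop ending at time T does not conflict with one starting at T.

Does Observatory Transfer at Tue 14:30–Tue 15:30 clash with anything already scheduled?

No — it doesn't clash with anything

Gallery Photo: ends Mon 16:00 at or before Observatory Transfer starts Tue 14:30 → clear.
Castle Photo: ends Tue 00:00 at or before Observatory Transfer starts Tue 14:30 → clear.
Market Transfer: ends Mon 23:45 at or before Observatory Transfer starts Tue 14:30 → clear.
Observatory Lunch: starts Tue 17:45 at or after Observatory Transfer ends Tue 15:30 → clear.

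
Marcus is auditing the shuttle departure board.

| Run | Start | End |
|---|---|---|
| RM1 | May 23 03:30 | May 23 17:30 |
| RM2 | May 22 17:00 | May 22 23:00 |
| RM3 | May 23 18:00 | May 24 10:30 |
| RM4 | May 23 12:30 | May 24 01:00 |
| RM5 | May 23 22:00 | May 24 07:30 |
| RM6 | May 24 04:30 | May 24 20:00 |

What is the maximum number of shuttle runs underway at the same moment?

Sweep the timeline, counting +1 at each start and −1 at each end (ends before starts at a tie):
May 22 17:00 start RM2 → 1
May 22 23:00 end RM2 → 0
May 23 03:30 start RM1 → 1
May 23 12:30 start RM4 → 2
May 23 17:30 end RM1 → 1
May 23 18:00 start RM3 → 2
May 23 22:00 start RM5 → 3
May 24 01:00 end RM4 → 2
May 24 04:30 start RM6 → 3
May 24 07:30 end RM5 → 2
May 24 10:30 end RM3 → 1
May 24 20:00 end RM6 → 0
Peak is 3, at May 23 22:00 (RM3, RM4, RM5).

3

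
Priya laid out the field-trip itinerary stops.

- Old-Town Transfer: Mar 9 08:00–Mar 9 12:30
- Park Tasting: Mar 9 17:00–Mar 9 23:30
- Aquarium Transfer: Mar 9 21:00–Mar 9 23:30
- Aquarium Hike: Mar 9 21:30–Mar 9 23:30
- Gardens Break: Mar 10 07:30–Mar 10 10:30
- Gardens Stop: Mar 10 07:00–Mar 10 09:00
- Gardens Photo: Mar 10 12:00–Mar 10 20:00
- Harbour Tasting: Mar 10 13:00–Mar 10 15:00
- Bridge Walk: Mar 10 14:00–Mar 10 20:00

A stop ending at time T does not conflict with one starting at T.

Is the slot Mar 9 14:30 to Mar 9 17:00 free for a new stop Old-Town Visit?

Yes — the slot is free

Old-Town Transfer: ends Mar 9 12:30 at or before Old-Town Visit starts Mar 9 14:30 → clear.
Park Tasting: starts Mar 9 17:00 at or after Old-Town Visit ends Mar 9 17:00 → clear.
Aquarium Transfer: starts Mar 9 21:00 at or after Old-Town Visit ends Mar 9 17:00 → clear.
Aquarium Hike: starts Mar 9 21:30 at or after Old-Town Visit ends Mar 9 17:00 → clear.
Gardens Stop: starts Mar 10 07:00 at or after Old-Town Visit ends Mar 9 17:00 → clear.
Gardens Break: starts Mar 10 07:30 at or after Old-Town Visit ends Mar 9 17:00 → clear.
Gardens Photo: starts Mar 10 12:00 at or after Old-Town Visit ends Mar 9 17:00 → clear.
Harbour Tasting: starts Mar 10 13:00 at or after Old-Town Visit ends Mar 9 17:00 → clear.
Bridge Walk: starts Mar 10 14:00 at or after Old-Town Visit ends Mar 9 17:00 → clear.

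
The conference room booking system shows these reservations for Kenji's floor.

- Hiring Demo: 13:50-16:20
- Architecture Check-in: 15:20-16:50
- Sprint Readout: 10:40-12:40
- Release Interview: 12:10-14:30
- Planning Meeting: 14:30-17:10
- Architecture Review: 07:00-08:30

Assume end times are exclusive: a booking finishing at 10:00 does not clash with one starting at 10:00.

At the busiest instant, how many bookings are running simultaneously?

Sweep the timeline, counting +1 at each start and −1 at each end (ends before starts at a tie):
07:00 start Architecture Review → 1
08:30 end Architecture Review → 0
10:40 start Sprint Readout → 1
12:10 start Release Interview → 2
12:40 end Sprint Readout → 1
13:50 start Hiring Demo → 2
14:30 end Release Interview → 1
14:30 start Planning Meeting → 2
15:20 start Architecture Check-in → 3
16:20 end Hiring Demo → 2
16:50 end Architecture Check-in → 1
17:10 end Planning Meeting → 0
Peak is 3, at 15:20 (Architecture Check-in, Hiring Demo, Planning Meeting).

3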